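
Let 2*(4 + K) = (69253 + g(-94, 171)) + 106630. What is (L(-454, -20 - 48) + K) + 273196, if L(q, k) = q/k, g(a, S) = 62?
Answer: 6139910/17 ≈ 3.6117e+5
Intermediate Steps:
K = 175937/2 (K = -4 + ((69253 + 62) + 106630)/2 = -4 + (69315 + 106630)/2 = -4 + (½)*175945 = -4 + 175945/2 = 175937/2 ≈ 87969.)
(L(-454, -20 - 48) + K) + 273196 = (-454/(-20 - 48) + 175937/2) + 273196 = (-454/(-68) + 175937/2) + 273196 = (-454*(-1/68) + 175937/2) + 273196 = (227/34 + 175937/2) + 273196 = 1495578/17 + 273196 = 6139910/17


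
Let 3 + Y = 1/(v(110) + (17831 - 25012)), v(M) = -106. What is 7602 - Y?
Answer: 55417636/7287 ≈ 7605.0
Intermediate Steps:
Y = -21862/7287 (Y = -3 + 1/(-106 + (17831 - 25012)) = -3 + 1/(-106 - 7181) = -3 + 1/(-7287) = -3 - 1/7287 = -21862/7287 ≈ -3.0001)
7602 - Y = 7602 - 1*(-21862/7287) = 7602 + 21862/7287 = 55417636/7287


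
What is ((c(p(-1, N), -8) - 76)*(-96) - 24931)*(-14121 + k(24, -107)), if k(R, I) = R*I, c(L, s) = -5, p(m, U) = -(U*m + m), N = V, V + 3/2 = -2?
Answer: 286299795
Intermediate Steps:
V = -7/2 (V = -3/2 - 2 = -7/2 ≈ -3.5000)
N = -7/2 ≈ -3.5000
p(m, U) = -m - U*m (p(m, U) = -(m + U*m) = -m - U*m)
k(R, I) = I*R
((c(p(-1, N), -8) - 76)*(-96) - 24931)*(-14121 + k(24, -107)) = ((-5 - 76)*(-96) - 24931)*(-14121 - 107*24) = (-81*(-96) - 24931)*(-14121 - 2568) = (7776 - 24931)*(-16689) = -17155*(-16689) = 286299795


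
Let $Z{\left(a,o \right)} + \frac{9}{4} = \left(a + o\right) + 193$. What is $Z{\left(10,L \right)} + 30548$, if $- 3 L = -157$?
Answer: $\frac{369613}{12} \approx 30801.0$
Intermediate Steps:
$L = \frac{157}{3}$ ($L = \left(- \frac{1}{3}\right) \left(-157\right) = \frac{157}{3} \approx 52.333$)
$Z{\left(a,o \right)} = \frac{763}{4} + a + o$ ($Z{\left(a,o \right)} = - \frac{9}{4} + \left(\left(a + o\right) + 193\right) = - \frac{9}{4} + \left(193 + a + o\right) = \frac{763}{4} + a + o$)
$Z{\left(10,L \right)} + 30548 = \left(\frac{763}{4} + 10 + \frac{157}{3}\right) + 30548 = \frac{3037}{12} + 30548 = \frac{369613}{12}$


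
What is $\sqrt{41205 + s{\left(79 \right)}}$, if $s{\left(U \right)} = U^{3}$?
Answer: $2 \sqrt{133561} \approx 730.92$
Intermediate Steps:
$\sqrt{41205 + s{\left(79 \right)}} = \sqrt{41205 + 79^{3}} = \sqrt{41205 + 493039} = \sqrt{534244} = 2 \sqrt{133561}$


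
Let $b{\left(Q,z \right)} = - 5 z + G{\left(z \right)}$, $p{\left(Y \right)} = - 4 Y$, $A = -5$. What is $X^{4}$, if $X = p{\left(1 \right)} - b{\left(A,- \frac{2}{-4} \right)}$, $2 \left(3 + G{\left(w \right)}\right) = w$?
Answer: $\frac{625}{256} \approx 2.4414$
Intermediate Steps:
$G{\left(w \right)} = -3 + \frac{w}{2}$
$b{\left(Q,z \right)} = -3 - \frac{9 z}{2}$ ($b{\left(Q,z \right)} = - 5 z + \left(-3 + \frac{z}{2}\right) = -3 - \frac{9 z}{2}$)
$X = \frac{5}{4}$ ($X = \left(-4\right) 1 - \left(-3 - \frac{9 \left(- \frac{2}{-4}\right)}{2}\right) = -4 - \left(-3 - \frac{9 \left(\left(-2\right) \left(- \frac{1}{4}\right)\right)}{2}\right) = -4 - \left(-3 - \frac{9}{4}\right) = -4 - - \frac{21}{4} = -4 + \frac{21}{4} = \frac{5}{4} \approx 1.25$)
$X^{4} = \left(\frac{5}{4}\right)^{4} = \frac{625}{256}$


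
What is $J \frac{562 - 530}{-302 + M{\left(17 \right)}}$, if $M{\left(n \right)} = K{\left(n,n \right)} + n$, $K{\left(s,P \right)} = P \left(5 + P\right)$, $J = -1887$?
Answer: $- \frac{60384}{89} \approx -678.47$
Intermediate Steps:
$M{\left(n \right)} = n + n \left(5 + n\right)$ ($M{\left(n \right)} = n \left(5 + n\right) + n = n + n \left(5 + n\right)$)
$J \frac{562 - 530}{-302 + M{\left(17 \right)}} = - 1887 \frac{562 - 530}{-302 + 17 \left(6 + 17\right)} = - 1887 \frac{32}{-302 + 17 \cdot 23} = - 1887 \frac{32}{-302 + 391} = - 1887 \cdot \frac{32}{89} = - 1887 \cdot 32 \cdot \frac{1}{89} = \left(-1887\right) \frac{32}{89} = - \frac{60384}{89}$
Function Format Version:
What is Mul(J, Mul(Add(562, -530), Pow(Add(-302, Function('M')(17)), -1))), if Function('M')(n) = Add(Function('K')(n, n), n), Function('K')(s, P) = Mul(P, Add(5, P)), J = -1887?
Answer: Rational(-60384, 89) ≈ -678.47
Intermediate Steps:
Function('M')(n) = Add(n, Mul(n, Add(5, n))) (Function('M')(n) = Add(Mul(n, Add(5, n)), n) = Add(n, Mul(n, Add(5, n))))
Mul(J, Mul(Add(562, -530), Pow(Add(-302, Function('M')(17)), -1))) = Mul(-1887, Mul(Add(562, -530), Pow(Add(-302, Mul(17, Add(6, 17))), -1))) = Mul(-1887, Mul(32, Pow(Add(-302, Mul(17, 23)), -1))) = Mul(-1887, Mul(32, Pow(Add(-302, 391), -1))) = Mul(-1887, Mul(32, Pow(89, -1))) = Mul(-1887, Mul(32, Rational(1, 89))) = Mul(-1887, Rational(32, 89)) = Rational(-60384, 89)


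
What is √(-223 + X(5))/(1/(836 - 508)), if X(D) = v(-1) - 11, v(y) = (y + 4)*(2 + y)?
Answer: 328*I*√231 ≈ 4985.2*I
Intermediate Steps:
v(y) = (2 + y)*(4 + y) (v(y) = (4 + y)*(2 + y) = (2 + y)*(4 + y))
X(D) = -8 (X(D) = (8 + (-1)² + 6*(-1)) - 11 = (8 + 1 - 6) - 11 = 3 - 11 = -8)
√(-223 + X(5))/(1/(836 - 508)) = √(-223 - 8)/(1/(836 - 508)) = √(-231)/(1/328) = (I*√231)/(1/328) = (I*√231)*328 = 328*I*√231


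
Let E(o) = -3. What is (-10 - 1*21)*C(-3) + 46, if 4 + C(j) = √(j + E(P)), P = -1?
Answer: 170 - 31*I*√6 ≈ 170.0 - 75.934*I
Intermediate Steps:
C(j) = -4 + √(-3 + j) (C(j) = -4 + √(j - 3) = -4 + √(-3 + j))
(-10 - 1*21)*C(-3) + 46 = (-10 - 1*21)*(-4 + √(-3 - 3)) + 46 = (-10 - 21)*(-4 + √(-6)) + 46 = -31*(-4 + I*√6) + 46 = (124 - 31*I*√6) + 46 = 170 - 31*I*√6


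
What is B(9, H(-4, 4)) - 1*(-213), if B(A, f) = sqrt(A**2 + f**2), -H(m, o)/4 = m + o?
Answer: 222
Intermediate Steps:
H(m, o) = -4*m - 4*o (H(m, o) = -4*(m + o) = -4*m - 4*o)
B(9, H(-4, 4)) - 1*(-213) = sqrt(9**2 + (-4*(-4) - 4*4)**2) - 1*(-213) = sqrt(81 + (16 - 16)**2) + 213 = sqrt(81 + 0**2) + 213 = sqrt(81 + 0) + 213 = sqrt(81) + 213 = 9 + 213 = 222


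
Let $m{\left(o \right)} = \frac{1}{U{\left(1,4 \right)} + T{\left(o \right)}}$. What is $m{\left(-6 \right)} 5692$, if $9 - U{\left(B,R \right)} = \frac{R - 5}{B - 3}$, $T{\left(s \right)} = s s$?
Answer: $\frac{11384}{89} \approx 127.91$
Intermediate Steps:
$T{\left(s \right)} = s^{2}$
$U{\left(B,R \right)} = 9 - \frac{-5 + R}{-3 + B}$ ($U{\left(B,R \right)} = 9 - \frac{R - 5}{B - 3} = 9 - \frac{-5 + R}{-3 + B}$)
$m{\left(o \right)} = \frac{1}{\frac{17}{2} + o^{2}}$ ($m{\left(o \right)} = \frac{1}{\frac{-22 - 4 + 9 \cdot 1}{-3 + 1} + o^{2}} = \frac{1}{\frac{-22 - 4 + 9}{-2} + o^{2}} = \frac{1}{\left(- \frac{1}{2}\right) \left(-17\right) + o^{2}} = \frac{1}{\frac{17}{2} + o^{2}}$)
$m{\left(-6 \right)} 5692 = \frac{2}{17 + 2 \left(-6\right)^{2}} \cdot 5692 = \frac{2}{17 + 2 \cdot 36} \cdot 5692 = \frac{2}{17 + 72} \cdot 5692 = \frac{2}{89} \cdot 5692 = \frac{11384}{89}$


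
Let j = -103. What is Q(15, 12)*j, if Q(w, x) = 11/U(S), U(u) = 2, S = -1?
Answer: -1133/2 ≈ -566.50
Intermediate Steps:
Q(w, x) = 11/2
Q(15, 12)*j = (11/2)*(-103) = -1133/2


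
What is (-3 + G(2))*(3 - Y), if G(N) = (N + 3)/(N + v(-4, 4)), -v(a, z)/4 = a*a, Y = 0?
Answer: -573/62 ≈ -9.2419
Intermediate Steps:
v(a, z) = -4*a**2 (v(a, z) = -4*a*a = -4*a**2)
G(N) = (3 + N)/(-64 + N) (G(N) = (N + 3)/(N - 4*(-4)**2) = (3 + N)/(N - 4*16) = (3 + N)/(N - 64) = (3 + N)/(-64 + N))
(-3 + G(2))*(3 - Y) = (-3 + (3 + 2)/(-64 + 2))*(3 - 1*0) = (-3 + 5/(-62))*(3 + 0) = (-3 - 1/62*5)*3 = (-3 - 5/62)*3 = -191/62*3 = -573/62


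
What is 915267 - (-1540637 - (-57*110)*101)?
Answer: 1822634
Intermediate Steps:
915267 - (-1540637 - (-57*110)*101) = 915267 - (-1540637 - (-6270)*101) = 915267 - (-1540637 - 1*(-633270)) = 915267 - (-1540637 + 633270) = 915267 - 1*(-907367) = 915267 + 907367 = 1822634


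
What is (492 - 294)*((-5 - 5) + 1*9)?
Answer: -198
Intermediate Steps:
(492 - 294)*((-5 - 5) + 1*9) = 198*(-10 + 9) = 198*(-1) = -198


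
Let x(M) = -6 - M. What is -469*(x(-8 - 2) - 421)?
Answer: 195573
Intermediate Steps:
-469*(x(-8 - 2) - 421) = -469*((-6 - (-8 - 2)) - 421) = -469*((-6 - 1*(-10)) - 421) = -469*((-6 + 10) - 421) = -469*(4 - 421) = -469*(-417) = 195573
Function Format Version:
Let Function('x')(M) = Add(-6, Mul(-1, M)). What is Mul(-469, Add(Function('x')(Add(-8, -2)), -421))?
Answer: 195573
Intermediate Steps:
Mul(-469, Add(Function('x')(Add(-8, -2)), -421)) = Mul(-469, Add(Add(-6, Mul(-1, Add(-8, -2))), -421)) = Mul(-469, Add(Add(-6, Mul(-1, -10)), -421)) = Mul(-469, Add(Add(-6, 10), -421)) = Mul(-469, Add(4, -421)) = Mul(-469, -417) = 195573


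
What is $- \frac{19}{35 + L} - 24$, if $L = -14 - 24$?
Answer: $- \frac{53}{3} \approx -17.667$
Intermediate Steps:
$L = -38$
$- \frac{19}{35 + L} - 24 = - \frac{19}{35 - 38} - 24 = - \frac{19}{-3} - 24 = \left(-19\right) \left(- \frac{1}{3}\right) - 24 = \frac{19}{3} - 24 = - \frac{53}{3}$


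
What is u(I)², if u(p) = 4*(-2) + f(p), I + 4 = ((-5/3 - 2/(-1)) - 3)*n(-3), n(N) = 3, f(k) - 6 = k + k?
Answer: 676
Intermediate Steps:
f(k) = 6 + 2*k (f(k) = 6 + (k + k) = 6 + 2*k)
I = -12 (I = -4 + ((-5/3 - 2/(-1)) - 3)*3 = -4 + ((-5*⅓ - 2*(-1)) - 3)*3 = -4 + ((-5/3 + 2) - 3)*3 = -4 + (⅓ - 3)*3 = -4 - 8/3*3 = -4 - 8 = -12)
u(p) = -2 + 2*p (u(p) = 4*(-2) + (6 + 2*p) = -8 + (6 + 2*p) = -2 + 2*p)
u(I)² = (-2 + 2*(-12))² = (-2 - 24)² = (-26)² = 676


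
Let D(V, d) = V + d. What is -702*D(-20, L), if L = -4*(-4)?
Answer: 2808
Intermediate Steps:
L = 16
-702*D(-20, L) = -702*(-20 + 16) = -702*(-4) = 2808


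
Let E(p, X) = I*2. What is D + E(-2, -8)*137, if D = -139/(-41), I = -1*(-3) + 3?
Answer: 67543/41 ≈ 1647.4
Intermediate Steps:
I = 6 (I = 3 + 3 = 6)
D = 139/41 (D = -139*(-1/41) = 139/41 ≈ 3.3902)
E(p, X) = 12 (E(p, X) = 6*2 = 12)
D + E(-2, -8)*137 = 139/41 + 12*137 = 139/41 + 1644 = 67543/41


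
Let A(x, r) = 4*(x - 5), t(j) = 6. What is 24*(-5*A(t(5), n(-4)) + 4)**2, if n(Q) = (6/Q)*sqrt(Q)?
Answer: 6144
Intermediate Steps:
n(Q) = 6/sqrt(Q)
A(x, r) = -20 + 4*x (A(x, r) = 4*(-5 + x) = -20 + 4*x)
24*(-5*A(t(5), n(-4)) + 4)**2 = 24*(-5*(-20 + 4*6) + 4)**2 = 24*(-5*(-20 + 24) + 4)**2 = 24*(-5*4 + 4)**2 = 24*(-20 + 4)**2 = 24*(-16)**2 = 24*256 = 6144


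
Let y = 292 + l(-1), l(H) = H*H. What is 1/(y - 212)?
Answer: 1/81 ≈ 0.012346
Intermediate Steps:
l(H) = H²
y = 293 (y = 292 + (-1)² = 292 + 1 = 293)
1/(y - 212) = 1/(293 - 212) = 1/81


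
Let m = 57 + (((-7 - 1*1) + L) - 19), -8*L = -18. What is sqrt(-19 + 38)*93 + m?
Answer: 129/4 + 93*sqrt(19) ≈ 437.63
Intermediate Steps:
L = 9/4 (L = -1/8*(-18) = 9/4 ≈ 2.2500)
m = 129/4 (m = 57 + (((-7 - 1*1) + 9/4) - 19) = 57 + (((-7 - 1) + 9/4) - 19) = 57 + ((-8 + 9/4) - 19) = 57 + (-23/4 - 19) = 57 - 99/4 = 129/4 ≈ 32.250)
sqrt(-19 + 38)*93 + m = sqrt(-19 + 38)*93 + 129/4 = sqrt(19)*93 + 129/4 = 93*sqrt(19) + 129/4 = 129/4 + 93*sqrt(19)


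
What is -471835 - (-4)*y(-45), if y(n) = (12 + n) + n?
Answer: -472147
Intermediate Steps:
y(n) = 12 + 2*n
-471835 - (-4)*y(-45) = -471835 - (-4)*(12 + 2*(-45)) = -471835 - (-4)*(12 - 90) = -471835 - (-4)*(-78) = -471835 - 1*312 = -471835 - 312 = -472147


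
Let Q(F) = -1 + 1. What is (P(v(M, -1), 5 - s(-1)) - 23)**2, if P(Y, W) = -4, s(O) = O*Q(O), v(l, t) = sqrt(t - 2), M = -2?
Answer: 729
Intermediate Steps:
Q(F) = 0
v(l, t) = sqrt(-2 + t)
s(O) = 0 (s(O) = O*0 = 0)
(P(v(M, -1), 5 - s(-1)) - 23)**2 = (-4 - 23)**2 = (-27)**2 = 729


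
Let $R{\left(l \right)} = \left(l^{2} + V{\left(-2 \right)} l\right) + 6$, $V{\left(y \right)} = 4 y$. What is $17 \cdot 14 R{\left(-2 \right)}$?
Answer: $6188$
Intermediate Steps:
$R{\left(l \right)} = 6 + l^{2} - 8 l$ ($R{\left(l \right)} = \left(l^{2} + 4 \left(-2\right) l\right) + 6 = \left(l^{2} - 8 l\right) + 6 = 6 + l^{2} - 8 l$)
$17 \cdot 14 R{\left(-2 \right)} = 17 \cdot 14 \left(6 + \left(-2\right)^{2} - -16\right) = 238 \left(6 + 4 + 16\right) = 238 \cdot 26 = 6188$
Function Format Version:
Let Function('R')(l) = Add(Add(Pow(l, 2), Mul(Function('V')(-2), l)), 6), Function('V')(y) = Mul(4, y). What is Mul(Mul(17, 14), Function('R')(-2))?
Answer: 6188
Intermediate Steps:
Function('R')(l) = Add(6, Pow(l, 2), Mul(-8, l)) (Function('R')(l) = Add(Add(Pow(l, 2), Mul(Mul(4, -2), l)), 6) = Add(Add(Pow(l, 2), Mul(-8, l)), 6) = Add(6, Pow(l, 2), Mul(-8, l)))
Mul(Mul(17, 14), Function('R')(-2)) = Mul(Mul(17, 14), Add(6, Pow(-2, 2), Mul(-8, -2))) = Mul(238, Add(6, 4, 16)) = Mul(238, 26) = 6188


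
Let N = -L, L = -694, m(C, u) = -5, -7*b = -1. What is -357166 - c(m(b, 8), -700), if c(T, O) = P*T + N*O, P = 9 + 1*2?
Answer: 128689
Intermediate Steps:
b = ⅐ (b = -⅐*(-1) = ⅐ ≈ 0.14286)
P = 11 (P = 9 + 2 = 11)
N = 694 (N = -1*(-694) = 694)
c(T, O) = 11*T + 694*O
-357166 - c(m(b, 8), -700) = -357166 - (11*(-5) + 694*(-700)) = -357166 - (-55 - 485800) = -357166 - 1*(-485855) = -357166 + 485855 = 128689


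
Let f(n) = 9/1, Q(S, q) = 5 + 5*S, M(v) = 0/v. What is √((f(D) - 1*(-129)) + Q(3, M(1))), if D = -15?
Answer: √158 ≈ 12.570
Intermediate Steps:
M(v) = 0
f(n) = 9 (f(n) = 9*1 = 9)
√((f(D) - 1*(-129)) + Q(3, M(1))) = √((9 - 1*(-129)) + (5 + 5*3)) = √((9 + 129) + (5 + 15)) = √(138 + 20) = √158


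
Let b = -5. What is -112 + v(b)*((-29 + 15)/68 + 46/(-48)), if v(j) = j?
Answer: -43321/408 ≈ -106.18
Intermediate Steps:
-112 + v(b)*((-29 + 15)/68 + 46/(-48)) = -112 - 5*((-29 + 15)/68 + 46/(-48)) = -112 - 5*(-14*1/68 + 46*(-1/48)) = -112 - 5*(-7/34 - 23/24) = -112 - 5*(-475/408) = -112 + 2375/408 = -43321/408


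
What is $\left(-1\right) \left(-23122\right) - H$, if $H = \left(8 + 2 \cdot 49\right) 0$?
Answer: $23122$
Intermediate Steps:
$H = 0$ ($H = \left(8 + 98\right) 0 = 106 \cdot 0 = 0$)
$\left(-1\right) \left(-23122\right) - H = \left(-1\right) \left(-23122\right) - 0 = 23122 + 0 = 23122$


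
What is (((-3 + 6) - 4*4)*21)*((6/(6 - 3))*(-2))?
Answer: 1092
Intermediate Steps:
(((-3 + 6) - 4*4)*21)*((6/(6 - 3))*(-2)) = ((3 - 16)*21)*((6/3)*(-2)) = (-13*21)*(((⅓)*6)*(-2)) = -546*(-2) = -273*(-4) = 1092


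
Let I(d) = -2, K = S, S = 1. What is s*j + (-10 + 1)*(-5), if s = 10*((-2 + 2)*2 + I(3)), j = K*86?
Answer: -1675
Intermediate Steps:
K = 1
j = 86 (j = 1*86 = 86)
s = -20 (s = 10*((-2 + 2)*2 - 2) = 10*(0*2 - 2) = 10*(0 - 2) = 10*(-2) = -20)
s*j + (-10 + 1)*(-5) = -20*86 + (-10 + 1)*(-5) = -1720 - 9*(-5) = -1720 + 45 = -1675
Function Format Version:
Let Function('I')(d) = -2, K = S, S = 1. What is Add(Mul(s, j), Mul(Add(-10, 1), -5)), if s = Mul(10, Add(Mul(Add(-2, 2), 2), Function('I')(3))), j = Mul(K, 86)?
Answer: -1675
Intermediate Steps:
K = 1
j = 86 (j = Mul(1, 86) = 86)
s = -20 (s = Mul(10, Add(Mul(Add(-2, 2), 2), -2)) = Mul(10, Add(Mul(0, 2), -2)) = Mul(10, Add(0, -2)) = Mul(10, -2) = -20)
Add(Mul(s, j), Mul(Add(-10, 1), -5)) = Add(Mul(-20, 86), Mul(Add(-10, 1), -5)) = Add(-1720, Mul(-9, -5)) = Add(-1720, 45) = -1675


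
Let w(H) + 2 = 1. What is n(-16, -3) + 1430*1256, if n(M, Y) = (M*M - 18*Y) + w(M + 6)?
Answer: 1796389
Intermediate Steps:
w(H) = -1 (w(H) = -2 + 1 = -1)
n(M, Y) = -1 + M**2 - 18*Y (n(M, Y) = (M*M - 18*Y) - 1 = (M**2 - 18*Y) - 1 = -1 + M**2 - 18*Y)
n(-16, -3) + 1430*1256 = (-1 + (-16)**2 - 18*(-3)) + 1430*1256 = (-1 + 256 + 54) + 1796080 = 309 + 1796080 = 1796389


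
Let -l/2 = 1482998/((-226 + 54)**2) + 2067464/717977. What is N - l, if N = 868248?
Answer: 4611096930568227/5310157892 ≈ 8.6835e+5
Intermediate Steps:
l = -562961155011/5310157892 (l = -2*(1482998/((-226 + 54)**2) + 2067464/717977) = -2*(1482998/((-172)**2) + 2067464*(1/717977)) = -2*(1482998/29584 + 2067464/717977) = -2*(1482998*(1/29584) + 2067464/717977) = -2*(741499/14792 + 2067464/717977) = -2*562961155011/10620315784 = -562961155011/5310157892 ≈ -106.02)
N - l = 868248 - 1*(-562961155011/5310157892) = 868248 + 562961155011/5310157892 = 4611096930568227/5310157892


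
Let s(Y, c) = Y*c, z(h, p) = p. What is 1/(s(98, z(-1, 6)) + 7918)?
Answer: 1/8506 ≈ 0.00011756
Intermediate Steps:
1/(s(98, z(-1, 6)) + 7918) = 1/(98*6 + 7918) = 1/(588 + 7918) = 1/8506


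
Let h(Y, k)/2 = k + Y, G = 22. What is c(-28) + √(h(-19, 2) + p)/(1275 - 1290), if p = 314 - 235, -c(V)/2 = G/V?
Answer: 11/7 - √5/5 ≈ 1.1242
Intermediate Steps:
h(Y, k) = 2*Y + 2*k (h(Y, k) = 2*(k + Y) = 2*(Y + k) = 2*Y + 2*k)
c(V) = -44/V
p = 79
c(-28) + √(h(-19, 2) + p)/(1275 - 1290) = -44/(-28) + √((2*(-19) + 2*2) + 79)/(1275 - 1290) = -44*(-1/28) + √((-38 + 4) + 79)/(-15) = 11/7 + √(-34 + 79)*(-1/15) = 11/7 + √45*(-1/15) = 11/7 + (3*√5)*(-1/15) = 11/7 - √5/5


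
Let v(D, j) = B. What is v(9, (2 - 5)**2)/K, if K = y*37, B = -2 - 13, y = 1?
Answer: -15/37 ≈ -0.40541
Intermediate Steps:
B = -15
v(D, j) = -15
K = 37 (K = 1*37 = 37)
v(9, (2 - 5)**2)/K = -15/37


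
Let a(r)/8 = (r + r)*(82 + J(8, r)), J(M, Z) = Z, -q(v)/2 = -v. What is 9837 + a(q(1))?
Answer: 12525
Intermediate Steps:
q(v) = 2*v (q(v) = -(-2)*v = 2*v)
a(r) = 16*r*(82 + r) (a(r) = 8*((r + r)*(82 + r)) = 8*((2*r)*(82 + r)) = 8*(2*r*(82 + r)) = 16*r*(82 + r))
9837 + a(q(1)) = 9837 + 16*(2*1)*(82 + 2*1) = 9837 + 16*2*(82 + 2) = 9837 + 16*2*84 = 9837 + 2688 = 12525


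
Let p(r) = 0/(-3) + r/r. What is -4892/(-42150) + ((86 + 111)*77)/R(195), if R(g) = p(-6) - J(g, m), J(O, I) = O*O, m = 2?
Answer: -32382853/114479400 ≈ -0.28287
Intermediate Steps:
p(r) = 1 (p(r) = 0*(-⅓) + 1 = 0 + 1 = 1)
J(O, I) = O²
R(g) = 1 - g²
-4892/(-42150) + ((86 + 111)*77)/R(195) = -4892/(-42150) + ((86 + 111)*77)/(1 - 1*195²) = -4892*(-1/42150) + (197*77)/(1 - 1*38025) = 2446/21075 + 15169/(1 - 38025) = 2446/21075 + 15169/(-38024) = 2446/21075 + 15169*(-1/38024) = 2446/21075 - 2167/5432 = -32382853/114479400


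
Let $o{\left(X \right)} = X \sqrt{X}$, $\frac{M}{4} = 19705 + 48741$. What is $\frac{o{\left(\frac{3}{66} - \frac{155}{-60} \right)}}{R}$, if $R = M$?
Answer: $\frac{347 \sqrt{11451}}{2385206208} \approx 1.5568 \cdot 10^{-5}$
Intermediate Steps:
$M = 273784$ ($M = 4 \left(19705 + 48741\right) = 4 \cdot 68446 = 273784$)
$R = 273784$
$o{\left(X \right)} = X^{\frac{3}{2}}$
$\frac{o{\left(\frac{3}{66} - \frac{155}{-60} \right)}}{R} = \frac{\left(\frac{3}{66} - \frac{155}{-60}\right)^{\frac{3}{2}}}{273784} = \left(3 \cdot \frac{1}{66} - - \frac{31}{12}\right)^{\frac{3}{2}} \cdot \frac{1}{273784} = \left(\frac{1}{22} + \frac{31}{12}\right)^{\frac{3}{2}} \cdot \frac{1}{273784} = \left(\frac{347}{132}\right)^{\frac{3}{2}} \cdot \frac{1}{273784} = \frac{347 \sqrt{11451}}{8712} \cdot \frac{1}{273784} = \frac{347 \sqrt{11451}}{2385206208}$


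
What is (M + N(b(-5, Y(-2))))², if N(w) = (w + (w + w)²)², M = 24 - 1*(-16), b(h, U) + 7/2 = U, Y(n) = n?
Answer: 2864497441/16 ≈ 1.7903e+8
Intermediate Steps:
b(h, U) = -7/2 + U
M = 40 (M = 24 + 16 = 40)
N(w) = (w + 4*w²)² (N(w) = (w + (2*w)²)² = (w + 4*w²)²)
(M + N(b(-5, Y(-2))))² = (40 + (-7/2 - 2)²*(1 + 4*(-7/2 - 2))²)² = (40 + (-11/2)²*(1 + 4*(-11/2))²)² = (40 + 121*(1 - 22)²/4)² = (40 + (121/4)*(-21)²)² = (40 + (121/4)*441)² = (40 + 53361/4)² = (53521/4)² = 2864497441/16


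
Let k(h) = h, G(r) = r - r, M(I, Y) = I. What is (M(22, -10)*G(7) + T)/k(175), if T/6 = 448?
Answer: 384/25 ≈ 15.360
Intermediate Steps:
G(r) = 0
T = 2688 (T = 6*448 = 2688)
(M(22, -10)*G(7) + T)/k(175) = (22*0 + 2688)/175 = (0 + 2688)*(1/175) = 2688*(1/175) = 384/25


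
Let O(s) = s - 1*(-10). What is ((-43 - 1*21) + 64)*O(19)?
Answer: 0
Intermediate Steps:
O(s) = 10 + s (O(s) = s + 10 = 10 + s)
((-43 - 1*21) + 64)*O(19) = ((-43 - 1*21) + 64)*(10 + 19) = ((-43 - 21) + 64)*29 = (-64 + 64)*29 = 0*29 = 0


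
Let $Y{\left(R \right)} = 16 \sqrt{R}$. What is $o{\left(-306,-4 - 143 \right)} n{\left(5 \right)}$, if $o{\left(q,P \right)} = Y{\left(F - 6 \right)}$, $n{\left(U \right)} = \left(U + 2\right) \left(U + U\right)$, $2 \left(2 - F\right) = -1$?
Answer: $560 i \sqrt{14} \approx 2095.3 i$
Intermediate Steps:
$F = \frac{5}{2}$ ($F = 2 - - \frac{1}{2} = 2 + \frac{1}{2} = \frac{5}{2} \approx 2.5$)
$n{\left(U \right)} = 2 U \left(2 + U\right)$ ($n{\left(U \right)} = \left(2 + U\right) 2 U = 2 U \left(2 + U\right)$)
$o{\left(q,P \right)} = 8 i \sqrt{14}$ ($o{\left(q,P \right)} = 16 \sqrt{\frac{5}{2} - 6} = 16 \sqrt{- \frac{7}{2}} = 16 \frac{i \sqrt{14}}{2} = 8 i \sqrt{14}$)
$o{\left(-306,-4 - 143 \right)} n{\left(5 \right)} = 8 i \sqrt{14} \cdot 2 \cdot 5 \left(2 + 5\right) = 8 i \sqrt{14} \cdot 2 \cdot 5 \cdot 7 = 8 i \sqrt{14} \cdot 70 = 560 i \sqrt{14}$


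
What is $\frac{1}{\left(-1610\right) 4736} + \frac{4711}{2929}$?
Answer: $\frac{35921183631}{22333507840} \approx 1.6084$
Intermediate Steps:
$\frac{1}{\left(-1610\right) 4736} + \frac{4711}{2929} = \left(- \frac{1}{1610}\right) \frac{1}{4736} + 4711 \cdot \frac{1}{2929} = - \frac{1}{7624960} + \frac{4711}{2929} = \frac{35921183631}{22333507840}$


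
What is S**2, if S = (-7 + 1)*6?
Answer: 1296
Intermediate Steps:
S = -36 (S = -6*6 = -36)
S**2 = (-36)**2 = 1296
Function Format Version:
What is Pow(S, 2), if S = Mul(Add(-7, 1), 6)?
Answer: 1296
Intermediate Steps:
S = -36 (S = Mul(-6, 6) = -36)
Pow(S, 2) = Pow(-36, 2) = 1296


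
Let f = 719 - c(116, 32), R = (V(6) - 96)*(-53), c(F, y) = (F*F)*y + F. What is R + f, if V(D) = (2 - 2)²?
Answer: -424901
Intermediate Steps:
c(F, y) = F + y*F² (c(F, y) = F²*y + F = y*F² + F = F + y*F²)
V(D) = 0 (V(D) = 0² = 0)
R = 5088 (R = (0 - 96)*(-53) = -96*(-53) = 5088)
f = -429989 (f = 719 - 116*(1 + 116*32) = 719 - 116*(1 + 3712) = 719 - 116*3713 = 719 - 1*430708 = 719 - 430708 = -429989)
R + f = 5088 - 429989 = -424901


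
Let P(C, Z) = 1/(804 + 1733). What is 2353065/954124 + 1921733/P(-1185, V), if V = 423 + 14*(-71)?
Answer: 4651771092928069/954124 ≈ 4.8754e+9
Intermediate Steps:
V = -571 (V = 423 - 994 = -571)
P(C, Z) = 1/2537
2353065/954124 + 1921733/P(-1185, V) = 2353065/954124 + 1921733/(1/2537) = 2353065*(1/954124) + 1921733*2537 = 2353065/954124 + 4875436621 = 4651771092928069/954124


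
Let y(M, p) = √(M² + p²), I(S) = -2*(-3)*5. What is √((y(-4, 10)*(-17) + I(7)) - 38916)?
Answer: √(-38886 - 34*√29) ≈ 197.66*I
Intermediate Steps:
I(S) = 30 (I(S) = 6*5 = 30)
√((y(-4, 10)*(-17) + I(7)) - 38916) = √((√((-4)² + 10²)*(-17) + 30) - 38916) = √((√(16 + 100)*(-17) + 30) - 38916) = √((√116*(-17) + 30) - 38916) = √(((2*√29)*(-17) + 30) - 38916) = √((-34*√29 + 30) - 38916) = √((30 - 34*√29) - 38916) = √(-38886 - 34*√29)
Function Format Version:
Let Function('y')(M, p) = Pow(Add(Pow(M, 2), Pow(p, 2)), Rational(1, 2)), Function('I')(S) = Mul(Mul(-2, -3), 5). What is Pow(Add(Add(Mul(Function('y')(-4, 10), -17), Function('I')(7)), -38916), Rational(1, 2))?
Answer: Pow(Add(-38886, Mul(-34, Pow(29, Rational(1, 2)))), Rational(1, 2)) ≈ Mul(197.66, I)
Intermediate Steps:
Function('I')(S) = 30 (Function('I')(S) = Mul(6, 5) = 30)
Pow(Add(Add(Mul(Function('y')(-4, 10), -17), Function('I')(7)), -38916), Rational(1, 2)) = Pow(Add(Add(Mul(Pow(Add(Pow(-4, 2), Pow(10, 2)), Rational(1, 2)), -17), 30), -38916), Rational(1, 2)) = Pow(Add(Add(Mul(Pow(Add(16, 100), Rational(1, 2)), -17), 30), -38916), Rational(1, 2)) = Pow(Add(Add(Mul(Pow(116, Rational(1, 2)), -17), 30), -38916), Rational(1, 2)) = Pow(Add(Add(Mul(Mul(2, Pow(29, Rational(1, 2))), -17), 30), -38916), Rational(1, 2)) = Pow(Add(Add(Mul(-34, Pow(29, Rational(1, 2))), 30), -38916), Rational(1, 2)) = Pow(Add(Add(30, Mul(-34, Pow(29, Rational(1, 2)))), -38916), Rational(1, 2)) = Pow(Add(-38886, Mul(-34, Pow(29, Rational(1, 2)))), Rational(1, 2))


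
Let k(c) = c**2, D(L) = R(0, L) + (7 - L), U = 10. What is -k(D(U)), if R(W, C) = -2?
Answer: -25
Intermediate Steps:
D(L) = 5 - L (D(L) = -2 + (7 - L) = 5 - L)
-k(D(U)) = -(5 - 1*10)**2 = -(5 - 10)**2 = -1*(-5)**2 = -1*25 = -25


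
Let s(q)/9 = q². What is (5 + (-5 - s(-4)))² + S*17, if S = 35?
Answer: 21331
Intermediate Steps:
s(q) = 9*q²
(5 + (-5 - s(-4)))² + S*17 = (5 + (-5 - 9*(-4)²))² + 35*17 = (5 + (-5 - 9*16))² + 595 = (5 + (-5 - 1*144))² + 595 = (5 + (-5 - 144))² + 595 = (5 - 149)² + 595 = (-144)² + 595 = 20736 + 595 = 21331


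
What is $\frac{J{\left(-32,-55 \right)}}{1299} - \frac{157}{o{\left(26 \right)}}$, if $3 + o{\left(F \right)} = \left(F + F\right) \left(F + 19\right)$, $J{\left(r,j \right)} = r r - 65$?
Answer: $\frac{226360}{337307} \approx 0.67108$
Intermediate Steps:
$J{\left(r,j \right)} = -65 + r^{2}$ ($J{\left(r,j \right)} = r^{2} - 65 = -65 + r^{2}$)
$o{\left(F \right)} = -3 + 2 F \left(19 + F\right)$ ($o{\left(F \right)} = -3 + \left(F + F\right) \left(F + 19\right) = -3 + 2 F \left(19 + F\right)$)
$\frac{J{\left(-32,-55 \right)}}{1299} - \frac{157}{o{\left(26 \right)}} = \frac{-65 + \left(-32\right)^{2}}{1299} - \frac{157}{-3 + 2 \cdot 26^{2} + 38 \cdot 26} = \left(-65 + 1024\right) \frac{1}{1299} - \frac{157}{-3 + 2 \cdot 676 + 988} = 959 \cdot \frac{1}{1299} - \frac{157}{-3 + 1352 + 988} = \frac{959}{1299} - \frac{157}{2337} = \frac{226360}{337307}$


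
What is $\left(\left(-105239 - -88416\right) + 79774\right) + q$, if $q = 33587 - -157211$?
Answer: $253749$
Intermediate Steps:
$q = 190798$ ($q = 33587 + 157211 = 190798$)
$\left(\left(-105239 - -88416\right) + 79774\right) + q = \left(\left(-105239 - -88416\right) + 79774\right) + 190798 = \left(\left(-105239 + 88416\right) + 79774\right) + 190798 = \left(-16823 + 79774\right) + 190798 = 62951 + 190798 = 253749$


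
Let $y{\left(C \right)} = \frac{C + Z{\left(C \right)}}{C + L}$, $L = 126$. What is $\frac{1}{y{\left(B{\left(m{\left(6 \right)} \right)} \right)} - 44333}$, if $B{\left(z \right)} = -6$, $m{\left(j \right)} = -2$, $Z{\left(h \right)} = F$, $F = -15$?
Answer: $- \frac{40}{1773327} \approx -2.2556 \cdot 10^{-5}$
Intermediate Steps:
$Z{\left(h \right)} = -15$
$y{\left(C \right)} = \frac{-15 + C}{126 + C}$ ($y{\left(C \right)} = \frac{C - 15}{C + 126} = \frac{-15 + C}{126 + C}$)
$\frac{1}{y{\left(B{\left(m{\left(6 \right)} \right)} \right)} - 44333} = \frac{1}{\frac{-15 - 6}{126 - 6} - 44333} = \frac{1}{\frac{1}{120} \left(-21\right) - 44333} = \frac{1}{- \frac{7}{40} - 44333} = \frac{1}{- \frac{1773327}{40}} = - \frac{40}{1773327}$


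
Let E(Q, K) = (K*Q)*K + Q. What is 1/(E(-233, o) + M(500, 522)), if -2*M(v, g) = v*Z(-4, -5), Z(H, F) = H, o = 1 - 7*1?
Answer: -1/7621 ≈ -0.00013122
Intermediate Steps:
o = -6 (o = 1 - 7 = -6)
E(Q, K) = Q + Q*K**2 (E(Q, K) = Q*K**2 + Q = Q + Q*K**2)
M(v, g) = 2*v (M(v, g) = -v*(-4)/2 = -(-2)*v = 2*v)
1/(E(-233, o) + M(500, 522)) = 1/(-233*(1 + (-6)**2) + 2*500) = 1/(-233*(1 + 36) + 1000) = 1/(-233*37 + 1000) = 1/(-8621 + 1000) = 1/(-7621) = -1/7621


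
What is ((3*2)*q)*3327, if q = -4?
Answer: -79848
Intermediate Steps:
((3*2)*q)*3327 = ((3*2)*(-4))*3327 = (6*(-4))*3327 = -24*3327 = -79848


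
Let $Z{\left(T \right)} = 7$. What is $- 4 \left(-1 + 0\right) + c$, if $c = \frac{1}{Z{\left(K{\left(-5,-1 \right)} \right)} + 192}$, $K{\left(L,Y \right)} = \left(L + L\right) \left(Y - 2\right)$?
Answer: $\frac{797}{199} \approx 4.005$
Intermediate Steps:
$K{\left(L,Y \right)} = 2 L \left(-2 + Y\right)$
$c = \frac{1}{199}$ ($c = \frac{1}{7 + 192} = \frac{1}{199} \approx 0.0050251$)
$- 4 \left(-1 + 0\right) + c = - 4 \left(-1 + 0\right) + \frac{1}{199} = \left(-4\right) \left(-1\right) + \frac{1}{199} = 4 + \frac{1}{199} = \frac{797}{199}$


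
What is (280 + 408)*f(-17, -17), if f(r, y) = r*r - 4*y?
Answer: 245616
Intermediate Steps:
f(r, y) = r**2 - 4*y
(280 + 408)*f(-17, -17) = (280 + 408)*((-17)**2 - 4*(-17)) = 688*(289 + 68) = 688*357 = 245616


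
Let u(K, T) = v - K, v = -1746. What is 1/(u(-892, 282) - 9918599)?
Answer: -1/9919453 ≈ -1.0081e-7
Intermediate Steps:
u(K, T) = -1746 - K
1/(u(-892, 282) - 9918599) = 1/((-1746 - 1*(-892)) - 9918599) = 1/((-1746 + 892) - 9918599) = 1/(-854 - 9918599) = 1/(-9919453) = -1/9919453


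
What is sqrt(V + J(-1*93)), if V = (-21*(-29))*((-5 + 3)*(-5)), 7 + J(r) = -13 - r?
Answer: sqrt(6163) ≈ 78.505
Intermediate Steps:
J(r) = -20 - r (J(r) = -7 + (-13 - r) = -20 - r)
V = 6090 (V = 609*(-2*(-5)) = 609*10 = 6090)
sqrt(V + J(-1*93)) = sqrt(6090 + (-20 - (-1)*93)) = sqrt(6090 + (-20 - 1*(-93))) = sqrt(6090 + (-20 + 93)) = sqrt(6090 + 73) = sqrt(6163)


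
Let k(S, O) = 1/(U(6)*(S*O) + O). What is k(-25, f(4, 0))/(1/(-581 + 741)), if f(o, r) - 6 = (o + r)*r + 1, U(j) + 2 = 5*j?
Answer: -160/4893 ≈ -0.032700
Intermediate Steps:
U(j) = -2 + 5*j
f(o, r) = 7 + r*(o + r) (f(o, r) = 6 + ((o + r)*r + 1) = 6 + (r*(o + r) + 1) = 6 + (1 + r*(o + r)) = 7 + r*(o + r))
k(S, O) = 1/(O + 28*O*S) (k(S, O) = 1/((-2 + 5*6)*(S*O) + O) = 1/((-2 + 30)*(O*S) + O) = 1/(28*(O*S) + O) = 1/(28*O*S + O) = 1/(O + 28*O*S))
k(-25, f(4, 0))/(1/(-581 + 741)) = (1/((7 + 0² + 4*0)*(1 + 28*(-25))))/(1/(-581 + 741)) = (1/((7 + 0 + 0)*(1 - 700)))/(1/160) = (1/(7*(-699)))/(1/160) = ((⅐)*(-1/699))*160 = -1/4893*160 = -160/4893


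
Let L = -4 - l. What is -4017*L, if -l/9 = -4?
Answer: 160680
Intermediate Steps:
l = 36 (l = -9*(-4) = 36)
L = -40 (L = -4 - 1*36 = -4 - 36 = -40)
-4017*L = -4017*(-40) = 160680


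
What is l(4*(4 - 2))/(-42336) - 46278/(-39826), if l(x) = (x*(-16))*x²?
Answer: 35710625/26344899 ≈ 1.3555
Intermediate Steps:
l(x) = -16*x³ (l(x) = (-16*x)*x² = -16*x³)
l(4*(4 - 2))/(-42336) - 46278/(-39826) = -16*64*(4 - 2)³/(-42336) - 46278/(-39826) = -16*(4*2)³*(-1/42336) - 46278*(-1/39826) = -16*8³*(-1/42336) + 23139/19913 = -16*512*(-1/42336) + 23139/19913 = -8192*(-1/42336) + 23139/19913 = 256/1323 + 23139/19913 = 35710625/26344899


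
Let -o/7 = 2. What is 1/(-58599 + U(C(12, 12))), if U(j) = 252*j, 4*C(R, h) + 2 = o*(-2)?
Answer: -1/56961 ≈ -1.7556e-5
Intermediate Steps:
o = -14 (o = -7*2 = -14)
C(R, h) = 13/2 (C(R, h) = -½ + (-14*(-2))/4 = -½ + (¼)*28 = -½ + 7 = 13/2)
1/(-58599 + U(C(12, 12))) = 1/(-58599 + 252*(13/2)) = 1/(-58599 + 1638) = 1/(-56961) = -1/56961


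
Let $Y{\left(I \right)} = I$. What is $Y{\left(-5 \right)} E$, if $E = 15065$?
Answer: $-75325$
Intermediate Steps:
$Y{\left(-5 \right)} E = \left(-5\right) 15065 = -75325$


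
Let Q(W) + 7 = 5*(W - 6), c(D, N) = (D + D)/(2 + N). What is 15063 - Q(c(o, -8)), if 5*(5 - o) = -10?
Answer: 45335/3 ≈ 15112.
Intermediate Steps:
o = 7 (o = 5 - ⅕*(-10) = 5 + 2 = 7)
c(D, N) = 2*D/(2 + N) (c(D, N) = (2*D)/(2 + N) = 2*D/(2 + N))
Q(W) = -37 + 5*W (Q(W) = -7 + 5*(W - 6) = -7 + 5*(-6 + W) = -7 + (-30 + 5*W) = -37 + 5*W)
15063 - Q(c(o, -8)) = 15063 - (-37 + 5*(2*7/(2 - 8))) = 15063 - (-37 + 5*(2*7/(-6))) = 15063 - (-37 + 5*(2*7*(-⅙))) = 15063 - (-37 + 5*(-7/3)) = 15063 - (-37 - 35/3) = 15063 - 1*(-146/3) = 15063 + 146/3 = 45335/3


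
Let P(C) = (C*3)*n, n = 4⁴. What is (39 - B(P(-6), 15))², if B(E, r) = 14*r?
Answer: 29241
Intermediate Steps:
n = 256
P(C) = 768*C (P(C) = (C*3)*256 = (3*C)*256 = 768*C)
(39 - B(P(-6), 15))² = (39 - 14*15)² = (39 - 1*210)² = (39 - 210)² = (-171)² = 29241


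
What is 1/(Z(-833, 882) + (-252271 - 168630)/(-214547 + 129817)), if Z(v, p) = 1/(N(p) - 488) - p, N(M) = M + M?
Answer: -54057740/47410349477 ≈ -0.0011402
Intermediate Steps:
N(M) = 2*M
Z(v, p) = 1/(-488 + 2*p) - p (Z(v, p) = 1/(2*p - 488) - p = 1/(-488 + 2*p) - p)
1/(Z(-833, 882) + (-252271 - 168630)/(-214547 + 129817)) = 1/((1/2 - 1*882**2 + 244*882)/(-244 + 882) + (-252271 - 168630)/(-214547 + 129817)) = 1/((1/2 - 1*777924 + 215208)/638 - 420901/(-84730)) = 1/((1/2 - 777924 + 215208)/638 - 420901*(-1/84730)) = 1/((1/638)*(-1125431/2) + 420901/84730) = 1/(-1125431/1276 + 420901/84730) = 1/(-47410349477/54057740) = -54057740/47410349477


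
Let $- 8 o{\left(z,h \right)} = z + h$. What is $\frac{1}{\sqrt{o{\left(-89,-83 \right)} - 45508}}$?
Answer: $- \frac{i \sqrt{181946}}{90973} \approx - 0.0046888 i$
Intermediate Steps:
$o{\left(z,h \right)} = - \frac{h}{8} - \frac{z}{8}$ ($o{\left(z,h \right)} = - \frac{z + h}{8} = - \frac{h + z}{8} = - \frac{h}{8} - \frac{z}{8}$)
$\frac{1}{\sqrt{o{\left(-89,-83 \right)} - 45508}} = \frac{1}{\sqrt{\left(\left(- \frac{1}{8}\right) \left(-83\right) - - \frac{89}{8}\right) - 45508}} = \frac{1}{\sqrt{\left(\frac{83}{8} + \frac{89}{8}\right) - 45508}} = \frac{1}{\sqrt{\frac{43}{2} - 45508}} = \frac{1}{\sqrt{- \frac{90973}{2}}} = \frac{1}{\frac{1}{2} i \sqrt{181946}} = - \frac{i \sqrt{181946}}{90973}$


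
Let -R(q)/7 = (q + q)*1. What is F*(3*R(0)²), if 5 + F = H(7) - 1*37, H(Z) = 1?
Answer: 0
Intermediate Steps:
R(q) = -14*q (R(q) = -7*(q + q) = -7*2*q = -14*q)
F = -41 (F = -5 + (1 - 1*37) = -5 + (1 - 37) = -5 - 36 = -41)
F*(3*R(0)²) = -123*(-14*0)² = -123*0² = -123*0 = -41*0 = 0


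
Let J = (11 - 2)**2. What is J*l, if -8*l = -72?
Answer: 729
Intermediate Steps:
l = 9 (l = -1/8*(-72) = 9)
J = 81 (J = 9**2 = 81)
J*l = 81*9 = 729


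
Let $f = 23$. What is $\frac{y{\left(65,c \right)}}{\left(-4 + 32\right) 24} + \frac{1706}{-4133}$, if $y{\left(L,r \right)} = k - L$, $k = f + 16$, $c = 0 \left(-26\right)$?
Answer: $- \frac{626945}{1388688} \approx -0.45147$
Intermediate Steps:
$c = 0$
$k = 39$ ($k = 23 + 16 = 39$)
$y{\left(L,r \right)} = 39 - L$
$\frac{y{\left(65,c \right)}}{\left(-4 + 32\right) 24} + \frac{1706}{-4133} = \frac{39 - 65}{\left(-4 + 32\right) 24} + \frac{1706}{-4133} = \frac{39 - 65}{28 \cdot 24} + 1706 \left(- \frac{1}{4133}\right) = - \frac{26}{672} - \frac{1706}{4133} = \left(-26\right) \frac{1}{672} - \frac{1706}{4133} = - \frac{13}{336} - \frac{1706}{4133} = - \frac{626945}{1388688}$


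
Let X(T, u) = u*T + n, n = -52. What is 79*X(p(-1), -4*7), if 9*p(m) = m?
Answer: -34760/9 ≈ -3862.2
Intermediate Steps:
p(m) = m/9
X(T, u) = -52 + T*u (X(T, u) = u*T - 52 = T*u - 52 = -52 + T*u)
79*X(p(-1), -4*7) = 79*(-52 + ((⅑)*(-1))*(-4*7)) = 79*(-52 - ⅑*(-28)) = 79*(-52 + 28/9) = 79*(-440/9) = -34760/9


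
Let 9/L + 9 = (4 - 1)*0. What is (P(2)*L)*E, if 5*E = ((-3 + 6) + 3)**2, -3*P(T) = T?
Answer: 24/5 ≈ 4.8000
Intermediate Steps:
P(T) = -T/3
L = -1 (L = 9/(-9 + (4 - 1)*0) = 9/(-9 + 3*0) = 9/(-9 + 0) = 9/(-9) = 9*(-1/9) = -1)
E = 36/5 (E = ((-3 + 6) + 3)**2/5 = (3 + 3)**2/5 = (1/5)*6**2 = (1/5)*36 = 36/5 ≈ 7.2000)
(P(2)*L)*E = (-1/3*2*(-1))*(36/5) = -2/3*(-1)*(36/5) = (2/3)*(36/5) = 24/5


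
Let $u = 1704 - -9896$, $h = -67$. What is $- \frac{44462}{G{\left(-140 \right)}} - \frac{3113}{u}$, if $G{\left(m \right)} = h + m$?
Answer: $\frac{515114809}{2401200} \approx 214.52$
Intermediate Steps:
$G{\left(m \right)} = -67 + m$
$u = 11600$ ($u = 1704 + 9896 = 11600$)
$- \frac{44462}{G{\left(-140 \right)}} - \frac{3113}{u} = - \frac{44462}{-67 - 140} - \frac{3113}{11600} = - \frac{44462}{-207} - \frac{3113}{11600} = \left(-44462\right) \left(- \frac{1}{207}\right) - \frac{3113}{11600} = \frac{44462}{207} - \frac{3113}{11600} = \frac{515114809}{2401200}$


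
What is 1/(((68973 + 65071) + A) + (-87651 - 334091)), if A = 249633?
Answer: -1/38065 ≈ -2.6271e-5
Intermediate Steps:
1/(((68973 + 65071) + A) + (-87651 - 334091)) = 1/(((68973 + 65071) + 249633) + (-87651 - 334091)) = 1/((134044 + 249633) - 421742) = 1/(383677 - 421742) = 1/(-38065) = -1/38065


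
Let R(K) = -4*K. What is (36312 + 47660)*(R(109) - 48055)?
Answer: -4071886252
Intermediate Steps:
(36312 + 47660)*(R(109) - 48055) = (36312 + 47660)*(-4*109 - 48055) = 83972*(-436 - 48055) = 83972*(-48491) = -4071886252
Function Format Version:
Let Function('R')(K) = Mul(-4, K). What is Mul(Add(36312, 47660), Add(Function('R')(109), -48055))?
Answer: -4071886252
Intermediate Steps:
Mul(Add(36312, 47660), Add(Function('R')(109), -48055)) = Mul(Add(36312, 47660), Add(Mul(-4, 109), -48055)) = Mul(83972, Add(-436, -48055)) = Mul(83972, -48491) = -4071886252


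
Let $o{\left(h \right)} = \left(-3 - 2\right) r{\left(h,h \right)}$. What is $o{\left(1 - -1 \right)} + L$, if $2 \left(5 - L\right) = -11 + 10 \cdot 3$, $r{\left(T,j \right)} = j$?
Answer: $- \frac{29}{2} \approx -14.5$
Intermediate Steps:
$o{\left(h \right)} = - 5 h$ ($o{\left(h \right)} = \left(-3 - 2\right) h = - 5 h$)
$L = - \frac{9}{2}$ ($L = 5 - \frac{-11 + 10 \cdot 3}{2} = 5 - \frac{-11 + 30}{2} = 5 - \frac{19}{2} = - \frac{9}{2} \approx -4.5$)
$o{\left(1 - -1 \right)} + L = - 5 \left(1 - -1\right) - \frac{9}{2} = - 5 \left(1 + 1\right) - \frac{9}{2} = \left(-5\right) 2 - \frac{9}{2} = -10 - \frac{9}{2} = - \frac{29}{2}$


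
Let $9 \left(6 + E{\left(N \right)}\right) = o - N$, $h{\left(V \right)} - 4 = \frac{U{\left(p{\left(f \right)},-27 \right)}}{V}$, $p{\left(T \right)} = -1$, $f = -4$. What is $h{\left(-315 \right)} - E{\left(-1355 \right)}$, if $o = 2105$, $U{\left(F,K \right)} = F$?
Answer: $- \frac{117949}{315} \approx -374.44$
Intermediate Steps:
$h{\left(V \right)} = 4 - \frac{1}{V}$
$E{\left(N \right)} = \frac{2051}{9} - \frac{N}{9}$ ($E{\left(N \right)} = -6 + \frac{2105 - N}{9} = -6 - \left(- \frac{2105}{9} + \frac{N}{9}\right) = \frac{2051}{9} - \frac{N}{9}$)
$h{\left(-315 \right)} - E{\left(-1355 \right)} = \left(4 - \frac{1}{-315}\right) - \left(\frac{2051}{9} - - \frac{1355}{9}\right) = \left(4 - - \frac{1}{315}\right) - \left(\frac{2051}{9} + \frac{1355}{9}\right) = \left(4 + \frac{1}{315}\right) - \frac{3406}{9} = \frac{1261}{315} - \frac{3406}{9} = - \frac{117949}{315}$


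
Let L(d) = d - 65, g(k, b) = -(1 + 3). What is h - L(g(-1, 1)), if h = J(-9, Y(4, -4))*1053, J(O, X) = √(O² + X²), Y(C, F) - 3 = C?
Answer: 69 + 1053*√130 ≈ 12075.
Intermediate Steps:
Y(C, F) = 3 + C
g(k, b) = -4 (g(k, b) = -1*4 = -4)
L(d) = -65 + d
h = 1053*√130 (h = √((-9)² + (3 + 4)²)*1053 = √(81 + 7²)*1053 = √(81 + 49)*1053 = √130*1053 = 1053*√130 ≈ 12006.)
h - L(g(-1, 1)) = 1053*√130 - (-65 - 4) = 1053*√130 - 1*(-69) = 1053*√130 + 69 = 69 + 1053*√130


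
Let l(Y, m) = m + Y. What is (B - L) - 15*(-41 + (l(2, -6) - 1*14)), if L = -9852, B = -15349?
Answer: -4612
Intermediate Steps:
l(Y, m) = Y + m
(B - L) - 15*(-41 + (l(2, -6) - 1*14)) = (-15349 - 1*(-9852)) - 15*(-41 + ((2 - 6) - 1*14)) = (-15349 + 9852) - 15*(-41 + (-4 - 14)) = -5497 - 15*(-41 - 18) = -5497 - 15*(-59) = -5497 + 885 = -4612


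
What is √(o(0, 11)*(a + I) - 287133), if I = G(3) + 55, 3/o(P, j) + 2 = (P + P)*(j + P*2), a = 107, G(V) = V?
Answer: I*√1149522/2 ≈ 536.08*I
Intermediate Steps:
o(P, j) = 3/(-2 + 2*P*(j + 2*P)) (o(P, j) = 3/(-2 + (P + P)*(j + P*2)) = 3/(-2 + (2*P)*(j + 2*P)) = 3/(-2 + 2*P*(j + 2*P)))
I = 58 (I = 3 + 55 = 58)
√(o(0, 11)*(a + I) - 287133) = √((3/(2*(-1 + 2*0² + 0*11)))*(107 + 58) - 287133) = √((3/(2*(-1 + 2*0 + 0)))*165 - 287133) = √((3/(2*(-1 + 0 + 0)))*165 - 287133) = √(((3/2)/(-1))*165 - 287133) = √(((3/2)*(-1))*165 - 287133) = √(-3/2*165 - 287133) = √(-495/2 - 287133) = √(-574761/2) = I*√1149522/2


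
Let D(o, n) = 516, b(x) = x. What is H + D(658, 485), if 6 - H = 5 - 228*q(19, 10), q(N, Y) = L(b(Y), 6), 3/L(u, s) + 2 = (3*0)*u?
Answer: 175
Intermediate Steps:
L(u, s) = -3/2 (L(u, s) = 3/(-2 + (3*0)*u) = 3/(-2 + 0*u) = 3/(-2 + 0) = 3/(-2) = 3*(-½) = -3/2)
q(N, Y) = -3/2
H = -341 (H = 6 - (5 - 228*(-3/2)) = 6 - (5 + 342) = 6 - 1*347 = 6 - 347 = -341)
H + D(658, 485) = -341 + 516 = 175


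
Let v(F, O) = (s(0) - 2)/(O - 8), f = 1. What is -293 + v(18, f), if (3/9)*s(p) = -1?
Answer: -2046/7 ≈ -292.29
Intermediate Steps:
s(p) = -3 (s(p) = 3*(-1) = -3)
v(F, O) = -5/(-8 + O) (v(F, O) = (-3 - 2)/(O - 8) = -5/(-8 + O))
-293 + v(18, f) = -293 - 5/(-8 + 1) = -293 - 5/(-7) = -293 - 5*(-1/7) = -293 + 5/7 = -2046/7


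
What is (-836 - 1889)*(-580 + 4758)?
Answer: -11385050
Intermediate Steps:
(-836 - 1889)*(-580 + 4758) = -2725*4178 = -11385050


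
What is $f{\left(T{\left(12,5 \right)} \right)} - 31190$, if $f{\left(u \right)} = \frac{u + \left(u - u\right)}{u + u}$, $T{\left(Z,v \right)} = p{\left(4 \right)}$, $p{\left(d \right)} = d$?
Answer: $- \frac{62379}{2} \approx -31190.0$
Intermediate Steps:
$T{\left(Z,v \right)} = 4$
$f{\left(u \right)} = \frac{1}{2}$ ($f{\left(u \right)} = \frac{u + 0}{2 u} = u \frac{1}{2 u} = \frac{1}{2}$)
$f{\left(T{\left(12,5 \right)} \right)} - 31190 = \frac{1}{2} - 31190 = - \frac{62379}{2}$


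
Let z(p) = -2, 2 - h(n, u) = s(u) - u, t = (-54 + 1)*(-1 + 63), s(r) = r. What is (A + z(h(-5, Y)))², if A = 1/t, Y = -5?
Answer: 43204329/10797796 ≈ 4.0012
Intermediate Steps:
t = -3286 (t = -53*62 = -3286)
h(n, u) = 2 (h(n, u) = 2 - (u - u) = 2 - 1*0 = 2 + 0 = 2)
A = -1/3286 (A = 1/(-3286) = -1/3286 ≈ -0.00030432)
(A + z(h(-5, Y)))² = (-1/3286 - 2)² = (-6573/3286)² = 43204329/10797796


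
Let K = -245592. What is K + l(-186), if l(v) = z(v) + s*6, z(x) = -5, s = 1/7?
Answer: -1719173/7 ≈ -2.4560e+5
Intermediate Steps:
s = ⅐ ≈ 0.14286
l(v) = -29/7 (l(v) = -5 + (⅐)*6 = -5 + 6/7 = -29/7)
K + l(-186) = -245592 - 29/7 = -1719173/7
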